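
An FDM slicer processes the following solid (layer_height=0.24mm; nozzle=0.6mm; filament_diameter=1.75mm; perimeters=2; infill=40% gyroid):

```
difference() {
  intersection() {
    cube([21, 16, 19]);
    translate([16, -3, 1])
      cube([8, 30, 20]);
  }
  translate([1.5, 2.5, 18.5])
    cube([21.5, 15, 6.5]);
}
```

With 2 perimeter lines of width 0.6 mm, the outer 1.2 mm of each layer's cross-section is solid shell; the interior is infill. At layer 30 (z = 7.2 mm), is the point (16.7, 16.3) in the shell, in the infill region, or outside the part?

outside

At z = 7.2 mm: the cube (footprint 21×16) is included at this height; the cube at (16, -3) (footprint 8×30) is included at this height; After intersecting: the 8×30 cube at (16, -3) partially overlaps the 21×16 cube; clipping to the common part keeps 80.00 mm² — 1 connected region; the cube at (1.5, 2.5) is not intersected at this z (z outside [18.5, 25]); After the difference (first − rest): none of the subtracted shapes is present at this height, so that combined region is unchanged — 1 connected region. Overall, the cross-section is a single solid region. The nearest boundary edge runs (16.00, 16.00)→(21.00, 16.00); distance from the point to it = 0.30 mm. The point is not inside any of the regions above, so it lies outside the cross-section (0.30 mm from the nearest boundary).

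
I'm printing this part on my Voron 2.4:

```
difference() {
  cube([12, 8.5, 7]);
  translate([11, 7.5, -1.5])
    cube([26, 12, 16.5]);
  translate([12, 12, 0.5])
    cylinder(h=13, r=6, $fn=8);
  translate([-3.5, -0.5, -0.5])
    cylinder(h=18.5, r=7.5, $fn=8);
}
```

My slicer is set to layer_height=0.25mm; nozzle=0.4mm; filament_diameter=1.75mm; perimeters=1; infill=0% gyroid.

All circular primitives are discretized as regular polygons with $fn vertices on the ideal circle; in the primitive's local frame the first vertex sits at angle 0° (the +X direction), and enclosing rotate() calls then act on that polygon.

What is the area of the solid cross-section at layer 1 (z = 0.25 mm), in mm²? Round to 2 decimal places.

86.89 mm²

At z = 0.25 mm: the cube (footprint 12×8.5) is included at this height (area 102.00 mm²); the cube at (11, 7.5) is present — its section is the full 26×12 rectangle (area 312.00 mm²); the cylinder at (12, 12) is absent (z outside [0.5, 13.5]); the r=7.5 cylinder at (-3.5, -0.5) gives a regular 8-gon of circumradius 7.5 (constant along its height) (area = (8/2)·7.500²·sin(360°/8) = 159.10 mm²); Taking the first minus the rest: starting from the 12×8.5 cube (102.00 mm²), the 26×12 cube at (11, 7.5) partially overlaps it — only the 1.00 mm² overlap (of its 312.00 mm²) is removed, clipping the outline; the r=7.5 cylinder at (-3.5, -0.5) partially overlaps it — only the 14.11 mm² overlap (of its 159.10 mm²) is removed, clipping the outline — area = 86.89 mm². Overall, the cross-section is a single solid region. Net area = 86.89 mm².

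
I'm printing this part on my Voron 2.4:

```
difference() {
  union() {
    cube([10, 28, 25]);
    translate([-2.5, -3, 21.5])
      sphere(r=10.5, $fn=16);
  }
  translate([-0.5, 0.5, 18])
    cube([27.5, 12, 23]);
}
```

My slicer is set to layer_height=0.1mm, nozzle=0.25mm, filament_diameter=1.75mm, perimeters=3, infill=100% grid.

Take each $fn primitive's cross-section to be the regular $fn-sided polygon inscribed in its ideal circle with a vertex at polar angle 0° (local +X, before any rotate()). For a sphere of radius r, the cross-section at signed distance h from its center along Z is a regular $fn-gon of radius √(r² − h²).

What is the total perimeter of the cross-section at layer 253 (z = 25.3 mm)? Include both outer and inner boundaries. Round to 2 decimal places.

64.42 mm

At z = 25.3 mm: the cube is absent (z outside [0, 25]); the r=10.5 sphere at (-2.5, -3) slices to a regular 16-gon of circumradius 9.788 (√(r²−h²) with h=3.8 from center) (perimeter = 2·16·9.788·sin(180°/16) = 61.11 mm); Merging all regions: only the r=10.5 sphere at (-2.5, -3) is present, so the union is just that shape — boundary = 61.11 mm; the cube at (-0.5, 0.5) is present — its section is the full 27.5×12 rectangle (perimeter 79.00 mm); Subtracting the remaining from the first: starting from the result so far, the 27.5×12 cube at (-0.5, 0.5) partially overlaps it — only the 28.11 mm² overlap (of its 330.00 mm²) is removed, clipping the outline — boundary = 64.42 mm. Overall, the cross-section is a single solid region. Total boundary length (outer) = 64.42 mm.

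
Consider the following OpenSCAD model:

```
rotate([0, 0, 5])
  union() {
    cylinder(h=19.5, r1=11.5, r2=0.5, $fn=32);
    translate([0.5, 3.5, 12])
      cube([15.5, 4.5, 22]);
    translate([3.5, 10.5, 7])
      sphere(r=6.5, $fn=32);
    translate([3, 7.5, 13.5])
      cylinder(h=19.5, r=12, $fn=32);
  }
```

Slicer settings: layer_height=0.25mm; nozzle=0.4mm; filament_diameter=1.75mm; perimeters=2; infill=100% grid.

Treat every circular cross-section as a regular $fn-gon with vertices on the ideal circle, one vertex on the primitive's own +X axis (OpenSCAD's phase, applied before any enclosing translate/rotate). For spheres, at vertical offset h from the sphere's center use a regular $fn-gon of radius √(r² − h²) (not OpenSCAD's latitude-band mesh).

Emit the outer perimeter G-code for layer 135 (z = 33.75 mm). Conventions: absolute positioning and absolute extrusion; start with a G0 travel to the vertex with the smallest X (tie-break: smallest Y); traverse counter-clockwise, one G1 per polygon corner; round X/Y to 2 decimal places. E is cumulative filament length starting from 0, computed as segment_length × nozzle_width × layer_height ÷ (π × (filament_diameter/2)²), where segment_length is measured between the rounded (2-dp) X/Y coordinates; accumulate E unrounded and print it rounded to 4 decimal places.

At z = 33.75 mm: the cone is absent (z outside [0, 19.5]); the cube at (0.5, 3.5) (footprint 15.5×4.5) is included at this height; the sphere at (3.5, 10.5) does not reach this height (|z−center|=26.750 > r=6.5); the cylinder at (3, 7.5) is absent (z outside [13.5, 33]); Combining (union): only the 15.5×4.5 cube at (0.5, 3.5) is present, so the union is just that shape — 1 connected region; (whole slice rotated 5° about Z — lengths, areas and connectivity unchanged). The outline is a single polygon with 4 vertices. Extrusion per mm of travel: 0.4 × 0.25 / (π × 0.875²) = 0.041575. Accumulating E over each segment gives final E = 1.6627.

G0 X-0.20 Y8.01 Z33.75
G1 X0.19 Y3.53 E0.1870
G1 X15.63 Y4.88 E0.8313
G1 X15.24 Y9.36 E1.0183
G1 X-0.20 Y8.01 E1.6627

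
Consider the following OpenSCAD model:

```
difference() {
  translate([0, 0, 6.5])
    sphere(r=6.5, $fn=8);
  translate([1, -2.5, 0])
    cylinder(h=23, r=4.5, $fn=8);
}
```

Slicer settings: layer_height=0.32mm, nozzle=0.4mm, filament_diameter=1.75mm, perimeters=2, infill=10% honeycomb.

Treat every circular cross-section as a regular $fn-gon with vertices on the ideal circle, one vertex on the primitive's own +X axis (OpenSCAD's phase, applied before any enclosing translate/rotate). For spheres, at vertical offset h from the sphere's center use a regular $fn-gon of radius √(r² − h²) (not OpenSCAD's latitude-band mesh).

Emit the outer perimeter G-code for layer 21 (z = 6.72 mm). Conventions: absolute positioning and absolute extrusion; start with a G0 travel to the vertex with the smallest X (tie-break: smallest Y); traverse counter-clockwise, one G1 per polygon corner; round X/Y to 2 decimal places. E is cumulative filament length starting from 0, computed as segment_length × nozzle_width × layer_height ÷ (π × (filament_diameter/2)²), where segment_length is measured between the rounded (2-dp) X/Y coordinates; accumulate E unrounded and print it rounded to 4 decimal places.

At z = 6.72 mm: the sphere: section is a regular 8-gon, circumradius = √(r²−h²) = √(6.5²−0.22²) = 6.496; the r=4.5 cylinder at (1, -2.5) contributes a regular 8-gon of circumradius 4.5; Taking the first minus the rest: starting from the r=6.5 sphere, the r=4.5 cylinder at (1, -2.5) partially overlaps it — only the 53.36 mm² overlap (of its 57.28 mm²) is removed, clipping the outline — 1 connected region. The outline is a single polygon with 12 vertices. Extrusion per mm of travel: 0.4 × 0.32 / (π × 0.875²) = 0.053216. Accumulating E over each segment gives final E = 2.5069.

G0 X-6.50 Y0.00 Z6.72
G1 X-4.59 Y-4.59 E0.2646
G1 X-2.23 Y-5.57 E0.4006
G1 X-3.50 Y-2.50 E0.5774
G1 X-2.18 Y0.68 E0.7606
G1 X1.00 Y2.00 E0.9438
G1 X4.18 Y0.68 E1.1270
G1 X5.48 Y-2.45 E1.3074
G1 X6.50 Y0.00 E1.4486
G1 X4.59 Y4.59 E1.7132
G1 X0.00 Y6.50 E1.9778
G1 X-4.59 Y4.59 E2.2423
G1 X-6.50 Y0.00 E2.5069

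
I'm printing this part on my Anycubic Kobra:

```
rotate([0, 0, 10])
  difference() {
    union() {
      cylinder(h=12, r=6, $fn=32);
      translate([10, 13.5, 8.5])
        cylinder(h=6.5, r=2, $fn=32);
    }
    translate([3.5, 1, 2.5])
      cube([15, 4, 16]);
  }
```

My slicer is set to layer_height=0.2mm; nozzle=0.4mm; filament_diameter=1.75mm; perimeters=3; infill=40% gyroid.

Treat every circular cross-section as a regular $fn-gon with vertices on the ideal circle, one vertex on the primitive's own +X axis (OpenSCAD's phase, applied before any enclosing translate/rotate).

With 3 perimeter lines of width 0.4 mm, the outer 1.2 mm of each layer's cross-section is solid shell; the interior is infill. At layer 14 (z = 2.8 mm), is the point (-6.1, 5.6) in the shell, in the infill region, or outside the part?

At z = 2.8 mm: the cylinder: section is a regular 32-gon, circumradius r=6; the cylinder at (10, 13.5) is not intersected at this z (z outside [8.5, 15]); Taking the union: only the r=6 cylinder is present, so the union is just that shape — 1 connected region; the cube at (3.5, 1) (footprint 15×4) is included at this height; After the difference (first − rest): starting from that combined region, the 15×4 cube at (3.5, 1) partially overlaps it — only the 5.97 mm² overlap (of its 60.00 mm²) is removed, clipping the outline — 1 connected region; (whole slice rotated 10° about Z — lengths, areas and connectivity unchanged). Overall, the cross-section is a single solid region. Undo the 10° rotation: the query point maps to (-5.035, 6.574) in the un-rotated model frame. The nearest boundary edge runs (-4.24, 4.24)→(-3.33, 4.99); distance from the point to it = 2.30 mm. The point is not inside any of the regions above, so it lies outside the cross-section (2.30 mm from the nearest boundary).

outside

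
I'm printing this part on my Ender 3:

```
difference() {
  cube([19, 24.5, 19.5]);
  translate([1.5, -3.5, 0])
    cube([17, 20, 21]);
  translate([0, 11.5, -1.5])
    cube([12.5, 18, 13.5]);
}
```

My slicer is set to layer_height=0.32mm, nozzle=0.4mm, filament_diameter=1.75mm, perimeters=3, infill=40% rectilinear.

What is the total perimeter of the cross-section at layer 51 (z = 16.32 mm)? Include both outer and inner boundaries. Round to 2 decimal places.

At z = 16.32 mm: the 19×24.5 cube contributes its full rectangle (perimeter 87.00 mm); the cube at (1.5, -3.5) is present — its section is the full 17×20 rectangle (perimeter 74.00 mm); the cube at (0, 11.5) is not intersected at this z (z outside [-1.5, 12]); Taking the first minus the rest: starting from the 19×24.5 cube, the 17×20 cube at (1.5, -3.5) partially overlaps it — only the 280.50 mm² overlap (of its 340.00 mm²) is removed, clipping the outline — boundary = 120.00 mm. Overall, the cross-section is a single solid region. Total boundary length (outer) = 120.00 mm.

120.00 mm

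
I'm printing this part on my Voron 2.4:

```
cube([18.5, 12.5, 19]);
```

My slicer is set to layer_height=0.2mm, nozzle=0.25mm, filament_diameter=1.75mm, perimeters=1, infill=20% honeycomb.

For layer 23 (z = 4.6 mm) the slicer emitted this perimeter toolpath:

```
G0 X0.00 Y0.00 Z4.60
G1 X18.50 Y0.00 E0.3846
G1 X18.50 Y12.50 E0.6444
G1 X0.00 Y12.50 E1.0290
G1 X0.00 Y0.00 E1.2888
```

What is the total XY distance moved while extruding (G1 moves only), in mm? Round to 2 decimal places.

62.00 mm

Sum the Euclidean lengths of each G1 segment: total = 62.00 mm.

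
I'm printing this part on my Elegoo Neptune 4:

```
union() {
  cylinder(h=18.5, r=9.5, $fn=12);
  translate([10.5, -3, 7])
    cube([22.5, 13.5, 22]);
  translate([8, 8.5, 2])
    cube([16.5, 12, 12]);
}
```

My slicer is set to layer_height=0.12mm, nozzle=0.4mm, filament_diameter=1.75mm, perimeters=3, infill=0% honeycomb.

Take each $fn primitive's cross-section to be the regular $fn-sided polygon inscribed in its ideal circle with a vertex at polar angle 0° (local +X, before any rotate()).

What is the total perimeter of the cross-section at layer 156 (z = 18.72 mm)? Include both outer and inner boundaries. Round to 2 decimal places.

At z = 18.72 mm: the cylinder is not intersected at this z (z outside [0, 18.5]); the 22.5×13.5 cube at (10.5, -3) contributes its full rectangle (perimeter 72.00 mm); the cube at (8, 8.5) is not intersected at this z (z outside [2, 14]); Taking the union: only the 22.5×13.5 cube at (10.5, -3) is present, so the union is just that shape — boundary = 72.00 mm. Overall, the cross-section is a single solid region. Total boundary length (outer) = 72.00 mm.

72.00 mm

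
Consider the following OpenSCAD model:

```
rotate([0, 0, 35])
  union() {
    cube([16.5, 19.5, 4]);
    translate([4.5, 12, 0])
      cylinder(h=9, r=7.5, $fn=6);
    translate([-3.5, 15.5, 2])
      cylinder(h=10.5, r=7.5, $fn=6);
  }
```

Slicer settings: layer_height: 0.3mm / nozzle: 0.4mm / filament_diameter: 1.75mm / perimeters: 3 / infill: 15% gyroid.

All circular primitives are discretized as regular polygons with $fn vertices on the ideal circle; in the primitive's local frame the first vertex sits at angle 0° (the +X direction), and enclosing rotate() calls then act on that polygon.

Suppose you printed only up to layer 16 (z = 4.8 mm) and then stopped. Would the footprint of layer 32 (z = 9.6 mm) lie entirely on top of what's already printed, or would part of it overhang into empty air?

Compare the two slices. At z = 4.8: the cube is not intersected at this z (z outside [0, 4]); the r=7.5 cylinder at (4.5, 12) gives a regular 6-gon of circumradius 7.5 (constant along its height) (area = (6/2)·7.500²·sin(360°/6) = 146.14 mm²); the cylinder at (-3.5, 15.5): section is a regular 6-gon, circumradius r=7.5 (area = (6/2)·7.500²·sin(360°/6) = 146.14 mm²); Combining (union): the regions partially overlap — summed areas 292.28 mm² minus the doubly-counted overlap 36.90 mm² gives 255.39 mm² — area = 255.39 mm²; (rotated 35° about Z; rotation is an isometry so areas/perimeters/island counts are preserved). At z = 9.6: the cube is not intersected at this z (z outside [0, 4]); the cylinder at (4.5, 12) is not intersected at this z (z outside [0, 9]); the cylinder at (-3.5, 15.5): section is a regular 6-gon, circumradius r=7.5 (area = (6/2)·7.500²·sin(360°/6) = 146.14 mm²); Merging all regions: only the r=7.5 cylinder at (-3.5, 15.5) is present, so the union is just that shape — area = 146.14 mm²; (rotated 35° about Z; rotation is an isometry so areas/perimeters/island counts are preserved). Checking containment: the cross-section at z = 9.6 is a subset of the cross-section at z = 4.8.

entirely on top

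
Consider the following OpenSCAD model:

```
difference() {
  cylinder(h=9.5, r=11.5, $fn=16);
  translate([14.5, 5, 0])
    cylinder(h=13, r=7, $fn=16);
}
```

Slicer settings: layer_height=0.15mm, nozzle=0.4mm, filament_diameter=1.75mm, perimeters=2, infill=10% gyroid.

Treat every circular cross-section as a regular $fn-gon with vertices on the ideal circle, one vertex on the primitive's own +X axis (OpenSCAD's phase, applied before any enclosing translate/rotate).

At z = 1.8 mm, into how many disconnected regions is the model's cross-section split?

1

At z = 1.8 mm: the r=11.5 cylinder gives a regular 16-gon of circumradius 11.5 (constant along its height); the cylinder at (14.5, 5): section is a regular 16-gon, circumradius r=7; Subtracting the remaining from the first: starting from the r=11.5 cylinder, the r=7 cylinder at (14.5, 5) partially overlaps it — only the 18.96 mm² overlap (of its 150.01 mm²) is removed, clipping the outline — 1 connected region. The result has 1 disconnected region.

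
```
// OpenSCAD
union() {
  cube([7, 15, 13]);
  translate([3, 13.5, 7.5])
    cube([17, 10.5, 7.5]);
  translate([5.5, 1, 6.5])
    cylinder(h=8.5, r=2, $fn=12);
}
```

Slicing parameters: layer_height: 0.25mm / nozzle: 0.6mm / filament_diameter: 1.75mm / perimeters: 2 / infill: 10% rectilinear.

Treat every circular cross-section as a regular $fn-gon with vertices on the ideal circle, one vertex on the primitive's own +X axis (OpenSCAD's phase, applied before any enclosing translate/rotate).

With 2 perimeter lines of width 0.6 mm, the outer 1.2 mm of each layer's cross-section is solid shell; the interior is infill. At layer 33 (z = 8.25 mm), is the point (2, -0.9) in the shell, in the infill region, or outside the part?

At z = 8.25 mm: the cube (footprint 7×15) is included at this height; the cube at (3, 13.5) (footprint 17×10.5) is included at this height; the r=2 cylinder at (5.5, 1) gives a regular 12-gon of circumradius 2 (constant along its height); Taking the union: the regions partially overlap (shared area 14.97 mm²), so overlapping operands fuse into one piece — 1 connected region. Overall, the cross-section is a single solid region. The nearest boundary edge runs (3.77, 0.00)→(0.00, 0.00); distance from the point to it = 0.90 mm. The point is not inside any of the regions above, so it lies outside the cross-section (0.90 mm from the nearest boundary).

outside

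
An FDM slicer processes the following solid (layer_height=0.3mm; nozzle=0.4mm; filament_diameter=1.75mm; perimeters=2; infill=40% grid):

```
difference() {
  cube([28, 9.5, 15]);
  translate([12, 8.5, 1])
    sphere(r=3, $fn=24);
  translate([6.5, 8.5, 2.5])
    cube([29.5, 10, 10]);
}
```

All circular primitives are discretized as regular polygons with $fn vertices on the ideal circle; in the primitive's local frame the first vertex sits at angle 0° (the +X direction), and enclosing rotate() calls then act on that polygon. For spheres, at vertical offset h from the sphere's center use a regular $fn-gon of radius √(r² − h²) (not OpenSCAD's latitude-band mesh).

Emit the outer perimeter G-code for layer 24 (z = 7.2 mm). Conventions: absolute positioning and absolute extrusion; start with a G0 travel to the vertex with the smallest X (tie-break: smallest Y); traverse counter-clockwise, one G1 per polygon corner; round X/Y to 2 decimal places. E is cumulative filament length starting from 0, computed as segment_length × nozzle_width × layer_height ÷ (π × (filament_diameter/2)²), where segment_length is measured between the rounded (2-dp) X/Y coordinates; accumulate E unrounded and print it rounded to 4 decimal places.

At z = 7.2 mm: the cube is present — its section is the full 28×9.5 rectangle; the sphere at (12, 8.5) is not intersected at this z (|z−center|=6.200 > r=3); the 29.5×10 cube at (6.5, 8.5) contributes its full rectangle; Taking the first minus the rest: starting from the 28×9.5 cube, the 29.5×10 cube at (6.5, 8.5) partially overlaps it — only the 21.50 mm² overlap (of its 295.00 mm²) is removed, clipping the outline — 1 connected region. The outline is a single polygon with 6 vertices. Extrusion per mm of travel: 0.4 × 0.3 / (π × 0.875²) = 0.049890. Accumulating E over each segment gives final E = 3.7418.

G0 X0.00 Y0.00 Z7.20
G1 X28.00 Y0.00 E1.3969
G1 X28.00 Y8.50 E1.8210
G1 X6.50 Y8.50 E2.8936
G1 X6.50 Y9.50 E2.9435
G1 X0.00 Y9.50 E3.2678
G1 X0.00 Y0.00 E3.7418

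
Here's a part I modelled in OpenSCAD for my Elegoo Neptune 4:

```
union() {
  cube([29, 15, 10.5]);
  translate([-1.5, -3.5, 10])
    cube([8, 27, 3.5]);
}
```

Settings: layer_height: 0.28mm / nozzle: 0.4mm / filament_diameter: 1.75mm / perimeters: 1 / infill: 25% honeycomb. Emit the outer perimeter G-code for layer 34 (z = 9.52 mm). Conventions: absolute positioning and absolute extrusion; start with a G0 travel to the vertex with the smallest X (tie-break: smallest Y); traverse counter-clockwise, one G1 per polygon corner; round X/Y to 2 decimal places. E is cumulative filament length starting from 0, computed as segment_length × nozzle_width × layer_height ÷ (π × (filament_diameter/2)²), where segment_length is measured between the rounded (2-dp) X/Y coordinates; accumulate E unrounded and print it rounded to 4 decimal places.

G0 X0.00 Y0.00 Z9.52
G1 X29.00 Y0.00 E1.3504
G1 X29.00 Y15.00 E2.0488
G1 X0.00 Y15.00 E3.3992
G1 X0.00 Y0.00 E4.0976

At z = 9.52 mm: the cube (footprint 29×15) is included at this height; the cube at (-1.5, -3.5) does not reach this height (z outside [10, 13.5]); Taking the union: only the 29×15 cube is present, so the union is just that shape — 1 connected region. The outline is a single polygon with 4 vertices. Extrusion per mm of travel: 0.4 × 0.28 / (π × 0.875²) = 0.046564. Accumulating E over each segment gives final E = 4.0976.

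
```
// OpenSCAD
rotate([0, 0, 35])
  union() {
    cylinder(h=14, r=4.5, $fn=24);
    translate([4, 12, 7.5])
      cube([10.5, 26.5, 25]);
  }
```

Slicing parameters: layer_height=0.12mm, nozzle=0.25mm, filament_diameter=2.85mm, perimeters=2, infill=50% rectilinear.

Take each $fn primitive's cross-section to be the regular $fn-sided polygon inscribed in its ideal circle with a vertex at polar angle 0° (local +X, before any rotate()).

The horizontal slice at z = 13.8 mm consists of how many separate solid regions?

2

At z = 13.8 mm: the r=4.5 cylinder gives a regular 24-gon of circumradius 4.5 (constant along its height); the cube at (4, 12) (footprint 10.5×26.5) is included at this height; Merging all regions: the 2 present regions are separate (no shared area or edge), so areas and boundary lengths simply add and each stays a separate island — 2 connected regions; (whole slice rotated 35° about Z — lengths, areas and connectivity unchanged). The result has 2 disconnected regions.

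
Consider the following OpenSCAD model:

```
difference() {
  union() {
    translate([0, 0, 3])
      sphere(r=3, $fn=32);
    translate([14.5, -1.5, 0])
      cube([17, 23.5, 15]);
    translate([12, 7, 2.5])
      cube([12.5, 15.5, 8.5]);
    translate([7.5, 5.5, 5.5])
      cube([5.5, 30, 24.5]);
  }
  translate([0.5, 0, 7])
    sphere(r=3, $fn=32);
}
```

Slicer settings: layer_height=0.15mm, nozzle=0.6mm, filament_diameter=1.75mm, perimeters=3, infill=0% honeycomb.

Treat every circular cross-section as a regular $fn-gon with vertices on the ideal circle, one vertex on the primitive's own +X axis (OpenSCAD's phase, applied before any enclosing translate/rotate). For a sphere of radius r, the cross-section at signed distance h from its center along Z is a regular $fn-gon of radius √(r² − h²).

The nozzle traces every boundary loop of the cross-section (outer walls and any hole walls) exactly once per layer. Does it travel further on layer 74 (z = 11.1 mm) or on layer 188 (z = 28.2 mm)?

Layer 74 (z = 11.1): the sphere is not intersected at this z (|z−center|=8.100 > r=3); the 17×23.5 cube at (14.5, -1.5) contributes its full rectangle (perimeter 81.00 mm); the cube at (12, 7) does not reach this height (z outside [2.5, 11]); the cube at (7.5, 5.5) is present — its section is the full 5.5×30 rectangle (perimeter 71.00 mm); Combining (union): the 2 present regions are separate (no shared area or edge), so areas and boundary lengths simply add and each stays a separate island — boundary = 152.00 mm; the sphere at (0.5, 0) is absent (|z−center|=4.100 > r=3); Taking the first minus the rest: none of the subtracted shapes is present at this height, so that combined region is unchanged — boundary = 152.00 mm. So its perimeter = 152.00 mm. Layer 188 (z = 28.2): the sphere is not intersected at this z (|z−center|=25.200 > r=3); the cube at (14.5, -1.5) is not intersected at this z (z outside [0, 15]); the cube at (12, 7) does not reach this height (z outside [2.5, 11]); the cube at (7.5, 5.5) (footprint 5.5×30) is included at this height (perimeter 71.00 mm); Taking the union: only the 5.5×30 cube at (7.5, 5.5) is present, so the union is just that shape — boundary = 71.00 mm; the sphere at (0.5, 0) is not intersected at this z (|z−center|=21.200 > r=3); Subtracting the remaining from the first: none of the subtracted shapes is present at this height, so that combined region is unchanged — boundary = 71.00 mm. So its perimeter = 71.00 mm. Layer 74 is larger (152.00 vs 71.00 mm).

layer 74 (z = 11.1 mm)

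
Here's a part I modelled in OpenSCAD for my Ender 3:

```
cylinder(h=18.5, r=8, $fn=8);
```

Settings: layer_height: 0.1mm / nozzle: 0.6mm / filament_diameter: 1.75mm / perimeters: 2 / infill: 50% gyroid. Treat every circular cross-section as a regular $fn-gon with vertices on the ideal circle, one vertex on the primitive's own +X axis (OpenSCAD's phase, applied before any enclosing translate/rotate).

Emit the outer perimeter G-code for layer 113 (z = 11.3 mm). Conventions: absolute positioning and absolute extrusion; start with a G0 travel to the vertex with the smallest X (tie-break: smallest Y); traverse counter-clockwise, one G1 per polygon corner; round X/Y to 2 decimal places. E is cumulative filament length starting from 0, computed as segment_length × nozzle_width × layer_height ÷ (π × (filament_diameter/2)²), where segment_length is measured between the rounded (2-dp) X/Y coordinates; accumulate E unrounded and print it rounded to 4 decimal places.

G0 X-8.00 Y0.00 Z11.30
G1 X-5.66 Y-5.66 E0.1528
G1 X0.00 Y-8.00 E0.3056
G1 X5.66 Y-5.66 E0.4583
G1 X8.00 Y0.00 E0.6111
G1 X5.66 Y5.66 E0.7639
G1 X0.00 Y8.00 E0.9167
G1 X-5.66 Y5.66 E1.0695
G1 X-8.00 Y0.00 E1.2222

At z = 11.3 mm: the cylinder: section is a regular 8-gon, circumradius r=8. The outline is a single polygon with 8 vertices. Extrusion per mm of travel: 0.6 × 0.1 / (π × 0.875²) = 0.024945. Accumulating E over each segment gives final E = 1.2222.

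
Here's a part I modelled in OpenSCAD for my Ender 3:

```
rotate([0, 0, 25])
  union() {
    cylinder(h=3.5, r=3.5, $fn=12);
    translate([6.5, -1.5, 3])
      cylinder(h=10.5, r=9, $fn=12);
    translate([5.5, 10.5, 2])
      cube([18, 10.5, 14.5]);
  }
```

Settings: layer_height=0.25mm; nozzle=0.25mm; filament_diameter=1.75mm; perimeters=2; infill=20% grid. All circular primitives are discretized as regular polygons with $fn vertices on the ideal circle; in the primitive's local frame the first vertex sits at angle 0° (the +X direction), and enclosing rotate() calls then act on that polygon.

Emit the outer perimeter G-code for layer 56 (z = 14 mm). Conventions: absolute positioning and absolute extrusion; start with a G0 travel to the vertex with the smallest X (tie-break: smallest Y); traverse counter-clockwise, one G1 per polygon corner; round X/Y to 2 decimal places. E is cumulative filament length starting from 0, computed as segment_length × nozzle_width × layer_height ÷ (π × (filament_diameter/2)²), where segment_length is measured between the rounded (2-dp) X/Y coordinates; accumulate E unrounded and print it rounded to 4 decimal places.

At z = 14 mm: the cylinder is not intersected at this z (z outside [0, 3.5]); the cylinder at (6.5, -1.5) does not reach this height (z outside [3, 13.5]); the cube at (5.5, 10.5) is present — its section is the full 18×10.5 rectangle; Combining (union): only the 18×10.5 cube at (5.5, 10.5) is present, so the union is just that shape — 1 connected region; (rotated 25° about Z; rotation is an isometry so areas/perimeters/island counts are preserved). The outline is a single polygon with 4 vertices. Extrusion per mm of travel: 0.25 × 0.25 / (π × 0.875²) = 0.025984. Accumulating E over each segment gives final E = 1.4809.

G0 X-3.89 Y21.36 Z14.00
G1 X0.55 Y11.84 E0.2730
G1 X16.86 Y19.45 E0.7406
G1 X12.42 Y28.96 E1.0133
G1 X-3.89 Y21.36 E1.4809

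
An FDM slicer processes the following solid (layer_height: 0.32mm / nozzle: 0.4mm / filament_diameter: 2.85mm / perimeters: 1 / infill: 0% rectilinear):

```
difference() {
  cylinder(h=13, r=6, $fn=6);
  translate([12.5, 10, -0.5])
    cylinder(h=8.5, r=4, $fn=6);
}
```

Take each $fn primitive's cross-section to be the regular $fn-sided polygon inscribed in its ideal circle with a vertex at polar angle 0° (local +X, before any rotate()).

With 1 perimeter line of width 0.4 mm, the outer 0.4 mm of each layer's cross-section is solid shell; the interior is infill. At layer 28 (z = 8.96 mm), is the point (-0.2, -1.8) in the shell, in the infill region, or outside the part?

infill

At z = 8.96 mm: the cylinder: section is a regular 6-gon, circumradius r=6; the cylinder at (12.5, 10) is not intersected at this z (z outside [-0.5, 8]); After the difference (first − rest): none of the subtracted shapes is present at this height, so the r=6 cylinder is unchanged — 1 connected region. Overall, the cross-section is a single solid region. The nearest boundary edge runs (-3.00, -5.20)→(3.00, -5.20); distance from the point to it = 3.40 mm. The point is inside the cross-section and 3.40 mm from the nearest boundary — more than the 0.4 mm shell width (1 × 0.4), so it's in the infill interior.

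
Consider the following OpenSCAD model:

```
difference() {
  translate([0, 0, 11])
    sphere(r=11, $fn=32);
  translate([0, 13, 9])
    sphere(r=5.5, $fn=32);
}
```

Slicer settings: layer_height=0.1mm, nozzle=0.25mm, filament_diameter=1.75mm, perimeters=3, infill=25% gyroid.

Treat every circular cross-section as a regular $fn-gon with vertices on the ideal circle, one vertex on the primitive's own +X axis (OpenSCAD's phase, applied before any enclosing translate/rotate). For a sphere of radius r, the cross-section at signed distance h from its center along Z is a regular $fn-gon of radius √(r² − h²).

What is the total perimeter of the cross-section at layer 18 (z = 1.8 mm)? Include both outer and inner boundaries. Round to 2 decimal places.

At z = 1.8 mm: the r=11 sphere slices to a regular 32-gon of circumradius 6.030 (√(r²−h²) with h=9.2 from center) (perimeter = 2·32·6.030·sin(180°/32) = 37.83 mm); the sphere at (0, 13) does not reach this height (|z−center|=7.200 > r=5.5); Taking the first minus the rest: none of the subtracted shapes is present at this height, so the r=11 sphere is unchanged — boundary = 37.83 mm. Overall, the cross-section is a single solid region. Total boundary length (outer) = 37.83 mm.

37.83 mm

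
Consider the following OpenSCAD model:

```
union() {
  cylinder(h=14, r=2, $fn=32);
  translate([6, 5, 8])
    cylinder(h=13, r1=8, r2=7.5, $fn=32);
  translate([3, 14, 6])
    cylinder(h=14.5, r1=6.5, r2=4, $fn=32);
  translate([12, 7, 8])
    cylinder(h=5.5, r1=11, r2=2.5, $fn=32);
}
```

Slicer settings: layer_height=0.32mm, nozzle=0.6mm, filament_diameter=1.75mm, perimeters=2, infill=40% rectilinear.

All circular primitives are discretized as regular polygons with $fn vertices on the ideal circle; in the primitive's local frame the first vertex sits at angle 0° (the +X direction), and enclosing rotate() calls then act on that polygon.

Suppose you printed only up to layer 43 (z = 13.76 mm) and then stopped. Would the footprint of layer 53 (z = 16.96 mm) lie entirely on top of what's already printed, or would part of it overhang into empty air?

entirely on top

Compare the two slices. At z = 13.76: the cylinder: section is a regular 32-gon, circumradius r=2 (area = (32/2)·2.000²·sin(360°/32) = 12.49 mm²); the cone at (6, 5): at t=0.443 of its height the radius interpolates to r₁+(r₂−r₁)t = 7.778, giving a regular 32-gon of that circumradius (area = (32/2)·7.778²·sin(360°/32) = 188.86 mm²); the cone at (3, 14) (r1=6.5→r2=4) has section circumradius 5.162 here — a regular 32-gon (area = (32/2)·5.162²·sin(360°/32) = 83.18 mm²); the cone at (12, 7) is absent (z outside [8, 13.5]); Merging all regions: the regions partially overlap — summed areas 284.52 mm² minus the doubly-counted overlap 25.54 mm² gives 258.99 mm² — area = 258.99 mm². At z = 16.96: the cylinder is absent (z outside [0, 14]); the cone at (6, 5) (r1=8→r2=7.5) has section circumradius 7.655 here — a regular 32-gon (area = (32/2)·7.655²·sin(360°/32) = 182.93 mm²); the cone at (3, 14) (r1=6.5→r2=4) has section circumradius 4.610 here — a regular 32-gon (area = (32/2)·4.610²·sin(360°/32) = 66.35 mm²); the cone at (12, 7) is absent (z outside [8, 13.5]); Merging all regions: the regions partially overlap — summed areas 249.28 mm² minus the doubly-counted overlap 13.82 mm² gives 235.46 mm² — area = 235.46 mm². Checking containment: the cross-section at z = 16.96 is a subset of the cross-section at z = 13.76.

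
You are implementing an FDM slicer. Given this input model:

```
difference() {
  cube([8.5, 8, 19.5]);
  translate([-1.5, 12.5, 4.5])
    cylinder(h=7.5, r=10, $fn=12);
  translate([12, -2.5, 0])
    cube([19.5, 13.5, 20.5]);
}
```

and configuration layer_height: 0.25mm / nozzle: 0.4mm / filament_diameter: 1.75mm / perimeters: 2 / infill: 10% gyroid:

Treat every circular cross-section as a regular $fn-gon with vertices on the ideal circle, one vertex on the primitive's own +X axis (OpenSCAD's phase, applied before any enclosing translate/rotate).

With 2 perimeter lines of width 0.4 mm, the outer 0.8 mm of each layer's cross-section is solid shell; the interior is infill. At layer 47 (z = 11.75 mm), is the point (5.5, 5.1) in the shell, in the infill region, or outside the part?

shell

At z = 11.75 mm: the cube (footprint 8.5×8) is included at this height; the r=10 cylinder at (-1.5, 12.5) contributes a regular 12-gon of circumradius 10; the cube at (12, -2.5) (footprint 19.5×13.5) is included at this height; Taking the first minus the rest: starting from the 8.5×8 cube, the r=10 cylinder at (-1.5, 12.5) partially overlaps it — only the 24.76 mm² overlap (of its 300.00 mm²) is removed, clipping the outline; the 19.5×13.5 cube at (12, -2.5) misses the remaining region (no effect) — 1 connected region. Overall, the cross-section is a single solid region. The nearest boundary edge runs (3.50, 3.84)→(7.16, 7.50); distance from the point to it = 0.52 mm. The point is inside the cross-section, 0.52 mm from the nearest boundary — within the 0.8 mm shell band (2 × 0.4).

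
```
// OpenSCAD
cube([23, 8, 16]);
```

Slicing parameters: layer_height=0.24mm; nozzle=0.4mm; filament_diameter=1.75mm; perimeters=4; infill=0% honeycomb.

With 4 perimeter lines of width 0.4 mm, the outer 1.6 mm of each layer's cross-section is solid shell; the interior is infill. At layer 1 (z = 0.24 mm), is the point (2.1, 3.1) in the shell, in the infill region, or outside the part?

At z = 0.24 mm: the cube is present — its section is the full 23×8 rectangle. Overall, the cross-section is a single solid region. The nearest boundary edge runs (0.00, 8.00)→(0.00, 0.00); distance from the point to it = 2.10 mm. The point is inside the cross-section and 2.10 mm from the nearest boundary — more than the 1.6 mm shell width (4 × 0.4), so it's in the infill interior.

infill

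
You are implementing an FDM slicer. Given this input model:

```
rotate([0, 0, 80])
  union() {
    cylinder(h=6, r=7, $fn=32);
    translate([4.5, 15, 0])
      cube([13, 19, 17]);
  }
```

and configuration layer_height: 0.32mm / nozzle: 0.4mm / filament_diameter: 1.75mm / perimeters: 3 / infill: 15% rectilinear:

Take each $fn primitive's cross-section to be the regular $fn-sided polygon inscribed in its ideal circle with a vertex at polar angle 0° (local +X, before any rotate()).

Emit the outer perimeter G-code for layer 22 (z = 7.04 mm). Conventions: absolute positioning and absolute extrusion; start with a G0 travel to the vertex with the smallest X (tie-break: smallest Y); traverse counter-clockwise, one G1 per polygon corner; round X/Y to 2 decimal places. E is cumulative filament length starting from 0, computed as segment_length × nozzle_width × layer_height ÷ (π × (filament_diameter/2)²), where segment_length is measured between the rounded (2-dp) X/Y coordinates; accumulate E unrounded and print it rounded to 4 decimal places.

At z = 7.04 mm: the cylinder is not intersected at this z (z outside [0, 6]); the cube at (4.5, 15) (footprint 13×19) is included at this height; Combining (union): only the 13×19 cube at (4.5, 15) is present, so the union is just that shape — 1 connected region; (whole slice rotated 80° about Z — lengths, areas and connectivity unchanged). The outline is a single polygon with 4 vertices. Extrusion per mm of travel: 0.4 × 0.32 / (π × 0.875²) = 0.053216. Accumulating E over each segment gives final E = 3.4055.

G0 X-32.70 Y10.34 Z7.04
G1 X-13.99 Y7.04 E1.0110
G1 X-11.73 Y19.84 E1.7027
G1 X-30.44 Y23.14 E2.7138
G1 X-32.70 Y10.34 E3.4055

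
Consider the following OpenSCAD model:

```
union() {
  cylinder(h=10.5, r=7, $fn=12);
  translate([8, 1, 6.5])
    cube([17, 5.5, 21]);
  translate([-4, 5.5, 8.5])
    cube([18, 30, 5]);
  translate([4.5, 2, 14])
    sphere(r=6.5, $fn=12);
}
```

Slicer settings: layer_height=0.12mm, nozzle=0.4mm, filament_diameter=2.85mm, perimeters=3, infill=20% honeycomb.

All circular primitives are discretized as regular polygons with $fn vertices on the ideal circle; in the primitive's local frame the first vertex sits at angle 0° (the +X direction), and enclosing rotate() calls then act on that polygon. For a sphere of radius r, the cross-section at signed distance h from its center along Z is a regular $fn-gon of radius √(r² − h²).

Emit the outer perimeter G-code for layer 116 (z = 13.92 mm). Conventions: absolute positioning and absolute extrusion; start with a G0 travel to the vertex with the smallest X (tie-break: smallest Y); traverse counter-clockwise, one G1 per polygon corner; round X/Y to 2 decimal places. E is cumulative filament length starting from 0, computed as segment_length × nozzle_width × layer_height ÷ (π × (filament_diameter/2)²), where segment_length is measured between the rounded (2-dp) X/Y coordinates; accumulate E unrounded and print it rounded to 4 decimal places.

G0 X-2.00 Y2.00 Z13.92
G1 X-1.13 Y-1.25 E0.0253
G1 X1.25 Y-3.63 E0.0506
G1 X4.50 Y-4.50 E0.0760
G1 X7.75 Y-3.63 E0.1013
G1 X10.13 Y-1.25 E0.1266
G1 X10.73 Y1.00 E0.1441
G1 X25.00 Y1.00 E0.2515
G1 X25.00 Y6.50 E0.2929
G1 X8.88 Y6.50 E0.4142
G1 X7.75 Y7.63 E0.4262
G1 X4.50 Y8.50 E0.4515
G1 X1.25 Y7.63 E0.4768
G1 X-1.13 Y5.25 E0.5021
G1 X-2.00 Y2.00 E0.5275

At z = 13.92 mm: the cylinder does not reach this height (z outside [0, 10.5]); the 17×5.5 cube at (8, 1) contributes its full rectangle; the cube at (-4, 5.5) is absent (z outside [8.5, 13.5]); the r=6.5 sphere at (4.5, 2) slices to a regular 12-gon of circumradius 6.500 (√(r²−h²) with h=0.08 from center); Combining (union): the regions partially overlap (shared area 13.08 mm²), so overlapping operands fuse into one piece — 1 connected region. The outline is a single polygon with 14 vertices. Extrusion per mm of travel: 0.4 × 0.12 / (π × 1.425²) = 0.007524. Accumulating E over each segment gives final E = 0.5275.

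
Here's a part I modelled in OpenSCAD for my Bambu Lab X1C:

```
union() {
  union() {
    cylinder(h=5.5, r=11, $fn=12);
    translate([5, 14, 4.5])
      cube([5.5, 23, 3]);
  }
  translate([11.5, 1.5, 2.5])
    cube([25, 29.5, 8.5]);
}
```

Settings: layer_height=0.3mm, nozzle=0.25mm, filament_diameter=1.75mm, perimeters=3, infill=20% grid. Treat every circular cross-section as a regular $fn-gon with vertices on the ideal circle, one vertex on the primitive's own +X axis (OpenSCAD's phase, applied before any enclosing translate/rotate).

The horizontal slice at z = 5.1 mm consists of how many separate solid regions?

3

At z = 5.1 mm: the r=11 cylinder gives a regular 12-gon of circumradius 11 (constant along its height); the 5.5×23 cube at (5, 14) contributes its full rectangle; Merging all regions: the 2 present regions are separate (no shared area or edge), so areas and boundary lengths simply add and each stays a separate island — 2 connected regions; the 25×29.5 cube at (11.5, 1.5) contributes its full rectangle; Merging all regions: the 2 present regions are separate (no shared area or edge), so areas and boundary lengths simply add and each stays a separate island — 3 connected regions. The result has 3 disconnected regions.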